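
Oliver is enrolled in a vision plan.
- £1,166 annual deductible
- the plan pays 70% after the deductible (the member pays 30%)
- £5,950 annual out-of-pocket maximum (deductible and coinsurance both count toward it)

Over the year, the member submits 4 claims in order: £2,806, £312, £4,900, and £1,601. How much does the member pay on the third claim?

Claim 1 — £2,806: £1,166 to deductible, leaving £1,640; member's 30% is £492. Member pays £1,658; OOP now £1,658.
Claim 2 — £312: 30% coinsurance on £312 = £93.60. Member owes £93.60 (running OOP £1,751.60).
Claim 3 — £4,900: deductible already satisfied, so member's share is 30% × £4,900 = £1,470. Member owes £1,470 (running OOP £3,221.60).

£1,470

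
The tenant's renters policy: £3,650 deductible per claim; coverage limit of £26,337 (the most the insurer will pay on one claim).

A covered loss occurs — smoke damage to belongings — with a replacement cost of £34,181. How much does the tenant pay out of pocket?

£7,844

After the deductible, £34,181 − £3,650 = £30,531 remains.
Since £30,531 > £26,337, the payout is capped at £26,337.
Out of pocket: £34,181 − £26,337 = £7,844.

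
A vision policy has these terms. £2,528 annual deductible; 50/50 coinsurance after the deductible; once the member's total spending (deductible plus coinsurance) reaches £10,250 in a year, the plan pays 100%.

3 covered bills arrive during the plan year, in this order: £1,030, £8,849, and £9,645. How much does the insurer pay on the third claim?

£5,598.50

Claim 1 — £1,030: fully absorbed by the deductible. Cost to member: £1,030. OOP to date £1,030. Insurer: £1,030 − £1,030 = £0.
Claim 2 — £8,849: deductible takes £1,498, £7,351 remains; 50% of £7,351 = £3,675.50. Member owes £5,173.50 (running OOP £6,203.50). Insurer: £8,849 − £5,173.50 = £3,675.50.
Claim 3 — £9,645: 50% coinsurance on £9,645 = £4,822.50. That would push OOP to £11,026, over the £10,250 cap, so member pays £10,250 − £6,203.50 = £4,046.50. Insurer: £9,645 − £4,046.50 = £5,598.50.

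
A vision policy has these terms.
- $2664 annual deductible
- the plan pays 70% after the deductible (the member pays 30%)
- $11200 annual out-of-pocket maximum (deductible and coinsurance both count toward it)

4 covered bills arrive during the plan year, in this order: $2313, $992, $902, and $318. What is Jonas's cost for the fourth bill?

Bill 1, $2313: all of it applies to the deductible. Member pays $2313; OOP now $2313.
Bill 2, $992: $351 finishes the deductible; $641 goes to coinsurance; 30% of $641 = $192.30. Cost to member: $543.30. OOP to date $2856.30.
Bill 3, $902: deductible already satisfied, so member's share is 30% × $902 = $270.60. Member owes $270.60 (running OOP $3126.90).
Bill 4, $318: deductible already satisfied, so member's share is 30% × $318 = $95.40. Cost to member: $95.40. OOP to date $3222.30.

$95.40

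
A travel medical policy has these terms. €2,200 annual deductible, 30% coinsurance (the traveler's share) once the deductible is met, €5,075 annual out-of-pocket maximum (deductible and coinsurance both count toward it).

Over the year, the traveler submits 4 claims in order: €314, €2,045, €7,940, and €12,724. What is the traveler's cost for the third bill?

€2,382

Bill 1, €314: all of it applies to the deductible. Traveler pays €314; OOP now €314.
Bill 2, €2,045: €1,886 finishes the deductible; €159 goes to coinsurance; traveler's 30% is €47.70. Traveler owes €1,933.70 (running OOP €2,247.70).
Bill 3, €7,940: deductible already satisfied, so traveler's share is 30% × €7,940 = €2,382. Traveler pays €2,382; OOP now €4,629.70.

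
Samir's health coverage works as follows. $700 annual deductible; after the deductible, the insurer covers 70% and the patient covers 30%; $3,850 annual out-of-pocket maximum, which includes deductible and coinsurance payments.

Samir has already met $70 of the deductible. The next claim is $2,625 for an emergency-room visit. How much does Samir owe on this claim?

$70 of the $700 deductible is already met, leaving $630.
That leaves $2,625 − $630 = $1,995 for coinsurance.
Patient's 30% share of $1,995 is $598.50.
So the patient owes $630 + $598.50 = $1,228.50 before any cap.
Year-to-date out-of-pocket becomes $70 + $1,228.50 = $1,298.50, still under the $3,850 maximum, so no cap applies.

$1,228.50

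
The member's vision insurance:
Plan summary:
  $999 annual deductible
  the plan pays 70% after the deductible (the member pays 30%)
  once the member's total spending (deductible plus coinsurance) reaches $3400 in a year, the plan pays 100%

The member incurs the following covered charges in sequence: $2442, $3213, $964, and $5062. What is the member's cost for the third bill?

Claim 1 ($2442): $999 to deductible, leaving $1443; 30% of $1443 = $432.90. Member pays $1431.90; OOP now $1431.90.
Claim 2 ($3213): 30% coinsurance on $3213 = $963.90. Cost to member: $963.90. OOP to date $2395.80.
Claim 3 ($964): deductible met; 30% of $964 = $289.20. Member owes $289.20 (running OOP $2685).

$289.20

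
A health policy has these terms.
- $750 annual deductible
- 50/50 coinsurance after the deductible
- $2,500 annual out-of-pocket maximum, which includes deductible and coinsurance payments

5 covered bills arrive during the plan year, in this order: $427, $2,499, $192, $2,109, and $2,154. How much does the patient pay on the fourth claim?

$566

Claim 1 — $427: fully absorbed by the deductible. Patient owes $427 (running OOP $427).
Claim 2 — $2,499: deductible takes $323, $2,176 remains; patient's 50% is $1,088. Patient pays $1,411; OOP now $1,838.
Claim 3 — $192: deductible already satisfied, so patient's share is 50% × $192 = $96. Cost to patient: $96. OOP to date $1,934.
Claim 4 — $2,109: deductible already satisfied, so patient's share is 50% × $2,109 = $1,054.50. Adding that to $1,934 gives $2,988.50, past the $2,500 cap; patient pays only $2,500 − $1,934 = $566.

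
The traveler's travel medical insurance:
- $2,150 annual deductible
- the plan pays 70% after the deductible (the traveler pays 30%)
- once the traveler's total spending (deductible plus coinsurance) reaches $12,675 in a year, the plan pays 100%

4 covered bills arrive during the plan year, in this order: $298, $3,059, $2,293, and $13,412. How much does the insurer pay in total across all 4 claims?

Claim 1 ($298): fully absorbed by the deductible. Cost to traveler: $298. OOP to date $298. Plan pays $298 − $298 = $0.
Claim 2 ($3,059): $1,852 finishes the deductible; $1,207 goes to coinsurance; traveler's 30% is $362.10. Cost to traveler: $2,214.10. OOP to date $2,512.10. Insurer: $3,059 − $2,214.10 = $844.90.
Claim 3 ($2,293): deductible already satisfied, so traveler's share is 30% × $2,293 = $687.90. Traveler owes $687.90 (running OOP $3,200). Plan pays $2,293 − $687.90 = $1,605.10.
Claim 4 ($13,412): deductible already satisfied, so traveler's share is 30% × $13,412 = $4,023.60. Traveler pays $4,023.60; OOP now $7,223.60. Plan pays $13,412 − $4,023.60 = $9,388.40.
Insurer total = bills − traveler's total = $19,062 − $7,223.60 = $11,838.40.

$11,838.40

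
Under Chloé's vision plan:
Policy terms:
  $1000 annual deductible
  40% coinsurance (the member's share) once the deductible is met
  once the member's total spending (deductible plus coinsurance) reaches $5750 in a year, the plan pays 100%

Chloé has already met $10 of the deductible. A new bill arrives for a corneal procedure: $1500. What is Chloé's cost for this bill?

$1194

$10 of the $1000 deductible is already met, leaving $990.
The remaining $510 (= $1500 − $990) moves to coinsurance.
40% of $510 = $204 falls to the member.
That puts the member's cost at $990 + $204 = $1194 before any cap.
Cumulative spending $10 + $1194 = $1204 stays under the $5750 maximum.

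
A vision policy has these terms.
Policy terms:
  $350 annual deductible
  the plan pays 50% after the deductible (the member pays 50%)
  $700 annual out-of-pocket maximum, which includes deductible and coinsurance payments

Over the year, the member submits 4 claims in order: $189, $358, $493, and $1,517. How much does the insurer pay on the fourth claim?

Claim 1 ($189): fully absorbed by the deductible. Member owes $189 (running OOP $189). Insurer: $189 − $189 = $0.
Claim 2 ($358): $161 finishes the deductible; $197 goes to coinsurance; 50% of $197 = $98.50. Member owes $259.50 (running OOP $448.50). Insurer: $358 − $259.50 = $98.50.
Claim 3 ($493): deductible already satisfied, so member's share is 50% × $493 = $246.50. Member pays $246.50; OOP now $695. Insurer: $493 − $246.50 = $246.50.
Claim 4 ($1,517): 50% coinsurance on $1,517 = $758.50. Adding that to $695 gives $1,453.50, past the $700 cap; member pays only $700 − $695 = $5. Insurer: $1,517 − $5 = $1,512.

$1,512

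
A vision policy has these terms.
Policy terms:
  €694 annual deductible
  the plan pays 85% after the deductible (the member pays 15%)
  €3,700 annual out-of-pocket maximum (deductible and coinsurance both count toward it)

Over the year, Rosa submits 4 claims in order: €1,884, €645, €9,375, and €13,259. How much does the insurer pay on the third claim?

Claim 1 (€1,884): deductible takes €694, €1,190 remains; coinsurance €1,190 × 15% = €178.50. Cost to member: €872.50. OOP to date €872.50. Insurer: €1,884 − €872.50 = €1,011.50.
Claim 2 (€645): 15% coinsurance on €645 = €96.75. Member pays €96.75; OOP now €969.25. Plan pays €645 − €96.75 = €548.25.
Claim 3 (€9,375): 15% coinsurance on €9,375 = €1,406.25. Member pays €1,406.25; OOP now €2,375.50. Plan pays €9,375 − €1,406.25 = €7,968.75.

€7,968.75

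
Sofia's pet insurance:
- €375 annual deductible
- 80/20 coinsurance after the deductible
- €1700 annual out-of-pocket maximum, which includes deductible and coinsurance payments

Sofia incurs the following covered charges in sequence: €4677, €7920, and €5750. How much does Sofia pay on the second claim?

€464.60

Claim 1 — €4677: €375 finishes the deductible; €4302 goes to coinsurance; owner's 20% is €860.40. Cost to owner: €1235.40. OOP to date €1235.40.
Claim 2 — €7920: deductible already satisfied, so owner's share is 20% × €7920 = €1584. Adding that to €1235.40 gives €2819.40, past the €1700 cap; owner pays only €1700 − €1235.40 = €464.60.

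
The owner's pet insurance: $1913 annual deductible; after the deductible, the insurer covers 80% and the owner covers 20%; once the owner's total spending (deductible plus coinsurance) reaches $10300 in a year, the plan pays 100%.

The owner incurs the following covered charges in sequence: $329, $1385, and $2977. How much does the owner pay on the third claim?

$754.60

Claim 1 ($329): fully absorbed by the deductible. Owner pays $329; OOP now $329.
Claim 2 ($1385): all of it applies to the deductible. Cost to owner: $1385. OOP to date $1714.
Claim 3 ($2977): $199 to deductible, leaving $2778; owner's 20% is $555.60. Owner owes $754.60 (running OOP $2468.60).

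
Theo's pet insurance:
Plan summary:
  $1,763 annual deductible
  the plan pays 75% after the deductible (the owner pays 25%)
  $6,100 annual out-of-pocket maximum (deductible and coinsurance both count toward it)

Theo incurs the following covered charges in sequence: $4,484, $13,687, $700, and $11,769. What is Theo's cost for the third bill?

$175

Claim 1 ($4,484): $1,763 finishes the deductible; $2,721 goes to coinsurance; 25% of $2,721 = $680.25. Owner owes $2,443.25 (running OOP $2,443.25).
Claim 2 ($13,687): 25% coinsurance on $13,687 = $3,421.75. Owner pays $3,421.75; OOP now $5,865.
Claim 3 ($700): 25% coinsurance on $700 = $175. Owner pays $175; OOP now $6,040.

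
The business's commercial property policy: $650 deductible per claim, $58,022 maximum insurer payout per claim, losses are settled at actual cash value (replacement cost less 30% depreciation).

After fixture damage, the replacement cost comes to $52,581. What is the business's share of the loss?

Depreciate 30%: the covered value is $52,581 × 0.7 = $36,806.70.
After the deductible, $36,806.70 − $650 = $36,156.70 remains.
That's under the $58,022 cap, so the insurer reimburses the full $36,156.70.
Out of pocket: $52,581 − $36,156.70 = $16,424.30.

$16,424.30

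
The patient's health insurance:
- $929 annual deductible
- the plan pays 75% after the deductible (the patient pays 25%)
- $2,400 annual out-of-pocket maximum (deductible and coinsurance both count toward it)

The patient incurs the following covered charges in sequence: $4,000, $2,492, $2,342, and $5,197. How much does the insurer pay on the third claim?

$2,261.75

Bill 1, $4,000: $929 finishes the deductible; $3,071 goes to coinsurance; patient's 25% is $767.75. Patient owes $1,696.75 (running OOP $1,696.75). Insurer: $4,000 − $1,696.75 = $2,303.25.
Bill 2, $2,492: 25% coinsurance on $2,492 = $623. Patient pays $623; OOP now $2,319.75. Plan pays $2,492 − $623 = $1,869.
Bill 3, $2,342: deductible met; 25% of $2,342 = $585.50. OOP would hit $2,905.25 > $2,400, so the cap limits the patient to $2,400 − $2,319.75 = $80.25. Insurer: $2,342 − $80.25 = $2,261.75.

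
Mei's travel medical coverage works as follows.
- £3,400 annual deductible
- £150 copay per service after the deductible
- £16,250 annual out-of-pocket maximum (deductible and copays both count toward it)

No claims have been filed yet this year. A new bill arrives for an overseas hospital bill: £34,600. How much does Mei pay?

The full £3,400 deductible is still open; £3,400 of this bill applies to it.
The remaining £31,200 (= £34,600 − £3,400) moves to the copay.
Copay on this service: £150.
Traveler responsibility before any cap: £3,400 + £150 = £3,550.
Cumulative spending £0 + £3,550 = £3,550 stays under the £16,250 maximum.

£3,550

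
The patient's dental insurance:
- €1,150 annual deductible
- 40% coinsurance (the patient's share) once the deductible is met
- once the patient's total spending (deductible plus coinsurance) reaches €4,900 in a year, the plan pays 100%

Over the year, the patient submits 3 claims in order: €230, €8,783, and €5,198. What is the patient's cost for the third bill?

Claim 1 — €230: all of it applies to the deductible. Cost to patient: €230. OOP to date €230.
Claim 2 — €8,783: deductible takes €920, €7,863 remains; 40% of €7,863 = €3,145.20. Patient owes €4,065.20 (running OOP €4,295.20).
Claim 3 — €5,198: deductible already satisfied, so patient's share is 40% × €5,198 = €2,079.20. OOP would hit €6,374.40 > €4,900, so the cap limits the patient to €4,900 − €4,295.20 = €604.80.

€604.80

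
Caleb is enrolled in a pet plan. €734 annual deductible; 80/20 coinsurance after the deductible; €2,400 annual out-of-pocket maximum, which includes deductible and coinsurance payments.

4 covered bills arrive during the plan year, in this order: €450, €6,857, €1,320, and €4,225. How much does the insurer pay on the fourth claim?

€4,137.60

Claim 1 — €450: entire amount goes to the deductible. Owner owes €450 (running OOP €450). Insurer: €450 − €450 = €0.
Claim 2 — €6,857: €284 to deductible, leaving €6,573; owner's 20% is €1,314.60. Owner pays €1,598.60; OOP now €2,048.60. Plan pays €6,857 − €1,598.60 = €5,258.40.
Claim 3 — €1,320: deductible already satisfied, so owner's share is 20% × €1,320 = €264. Cost to owner: €264. OOP to date €2,312.60. Insurer: €1,320 − €264 = €1,056.
Claim 4 — €4,225: deductible already satisfied, so owner's share is 20% × €4,225 = €845. That would push OOP to €3,157.60, over the €2,400 cap, so owner pays €2,400 − €2,312.60 = €87.40. Plan pays €4,225 − €87.40 = €4,137.60.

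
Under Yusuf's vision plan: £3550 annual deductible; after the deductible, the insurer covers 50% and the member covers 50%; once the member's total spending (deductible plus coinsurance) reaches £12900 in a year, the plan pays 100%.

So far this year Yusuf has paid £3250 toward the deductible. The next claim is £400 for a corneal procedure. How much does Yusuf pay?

Deductible still to meet: £3550 − £3250 = £300.
After the £300 deductible portion, £400 − £300 = £100 is subject to coinsurance.
50% of £100 = £50 falls to the member.
That puts the member's cost at £300 + £50 = £350 before any cap.
Cumulative spending £3250 + £350 = £3600 stays under the £12900 maximum.

£350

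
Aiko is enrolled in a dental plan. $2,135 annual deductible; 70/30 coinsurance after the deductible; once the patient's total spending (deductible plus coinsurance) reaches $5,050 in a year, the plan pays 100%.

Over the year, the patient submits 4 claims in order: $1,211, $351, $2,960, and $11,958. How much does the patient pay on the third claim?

Claim 1 — $1,211: all of it applies to the deductible. Cost to patient: $1,211. OOP to date $1,211.
Claim 2 — $351: all of it applies to the deductible. Patient pays $351; OOP now $1,562.
Claim 3 — $2,960: $573 to deductible, leaving $2,387; patient's 30% is $716.10. Cost to patient: $1,289.10. OOP to date $2,851.10.

$1,289.10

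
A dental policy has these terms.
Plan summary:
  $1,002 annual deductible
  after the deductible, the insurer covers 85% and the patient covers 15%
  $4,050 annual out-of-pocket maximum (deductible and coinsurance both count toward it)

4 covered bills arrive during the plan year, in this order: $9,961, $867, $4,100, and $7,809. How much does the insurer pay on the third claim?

Claim 1 ($9,961): deductible takes $1,002, $8,959 remains; coinsurance $8,959 × 15% = $1,343.85. Patient pays $2,345.85; OOP now $2,345.85. Plan pays $9,961 − $2,345.85 = $7,615.15.
Claim 2 ($867): 15% coinsurance on $867 = $130.05. Patient pays $130.05; OOP now $2,475.90. Plan pays $867 − $130.05 = $736.95.
Claim 3 ($4,100): deductible met; 15% of $4,100 = $615. Patient pays $615; OOP now $3,090.90. Insurer: $4,100 − $615 = $3,485.

$3,485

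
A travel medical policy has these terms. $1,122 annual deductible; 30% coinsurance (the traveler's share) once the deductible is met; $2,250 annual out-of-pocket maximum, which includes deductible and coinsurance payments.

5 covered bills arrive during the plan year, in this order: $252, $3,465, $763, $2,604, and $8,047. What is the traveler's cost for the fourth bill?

Claim 1 — $252: fully absorbed by the deductible. Traveler owes $252 (running OOP $252).
Claim 2 — $3,465: deductible takes $870, $2,595 remains; coinsurance $2,595 × 30% = $778.50. Traveler pays $1,648.50; OOP now $1,900.50.
Claim 3 — $763: 30% coinsurance on $763 = $228.90. Traveler owes $228.90 (running OOP $2,129.40).
Claim 4 — $2,604: deductible already satisfied, so traveler's share is 30% × $2,604 = $781.20. That would push OOP to $2,910.60, over the $2,250 cap, so traveler pays $2,250 − $2,129.40 = $120.60.

$120.60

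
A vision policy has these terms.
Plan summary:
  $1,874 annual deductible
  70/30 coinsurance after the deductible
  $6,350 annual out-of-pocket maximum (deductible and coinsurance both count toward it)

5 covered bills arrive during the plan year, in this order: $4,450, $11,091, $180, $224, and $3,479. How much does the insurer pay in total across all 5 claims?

Claim 1 — $4,450: deductible takes $1,874, $2,576 remains; 30% of $2,576 = $772.80. Member pays $2,646.80; OOP now $2,646.80. Insurer: $4,450 − $2,646.80 = $1,803.20.
Claim 2 — $11,091: 30% coinsurance on $11,091 = $3,327.30. Member owes $3,327.30 (running OOP $5,974.10). Insurer: $11,091 − $3,327.30 = $7,763.70.
Claim 3 — $180: deductible met; 30% of $180 = $54. Member pays $54; OOP now $6,028.10. Plan pays $180 − $54 = $126.
Claim 4 — $224: 30% coinsurance on $224 = $67.20. Member owes $67.20 (running OOP $6,095.30). Insurer: $224 − $67.20 = $156.80.
Claim 5 — $3,479: 30% coinsurance on $3,479 = $1,043.70. Adding that to $6,095.30 gives $7,139, past the $6,350 cap; member pays only $6,350 − $6,095.30 = $254.70. Insurer: $3,479 − $254.70 = $3,224.30.
Insurer total: $1,803.20 + $7,763.70 + $126 + $156.80 + $3,224.30 = $13,074.

$13,074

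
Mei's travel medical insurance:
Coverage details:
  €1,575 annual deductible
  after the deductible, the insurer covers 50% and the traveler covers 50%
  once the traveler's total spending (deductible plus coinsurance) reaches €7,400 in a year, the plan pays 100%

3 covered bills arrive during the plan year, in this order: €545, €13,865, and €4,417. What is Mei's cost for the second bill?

€6,855

#1 (€545): all of it applies to the deductible. Traveler pays €545; OOP now €545.
#2 (€13,865): deductible takes €1,030, €12,835 remains; traveler's 50% is €6,417.50. Claim cost before the cap: €1,030 + €6,417.50 = €7,447.50. Adding that to €545 gives €7,992.50, past the €7,400 cap; traveler pays only €7,400 − €545 = €6,855.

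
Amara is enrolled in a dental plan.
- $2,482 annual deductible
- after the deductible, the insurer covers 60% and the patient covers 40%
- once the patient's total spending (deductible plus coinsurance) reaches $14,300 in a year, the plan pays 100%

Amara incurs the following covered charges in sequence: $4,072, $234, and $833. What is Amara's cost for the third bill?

Claim 1 ($4,072): deductible takes $2,482, $1,590 remains; 40% of $1,590 = $636. Cost to patient: $3,118. OOP to date $3,118.
Claim 2 ($234): deductible met; 40% of $234 = $93.60. Patient owes $93.60 (running OOP $3,211.60).
Claim 3 ($833): 40% coinsurance on $833 = $333.20. Patient pays $333.20; OOP now $3,544.80.

$333.20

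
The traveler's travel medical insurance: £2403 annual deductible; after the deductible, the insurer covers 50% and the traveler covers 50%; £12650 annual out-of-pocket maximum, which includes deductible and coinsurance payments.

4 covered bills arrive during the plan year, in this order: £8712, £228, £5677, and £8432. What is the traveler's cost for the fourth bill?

Claim 1 (£8712): deductible takes £2403, £6309 remains; coinsurance £6309 × 50% = £3154.50. Traveler pays £5557.50; OOP now £5557.50.
Claim 2 (£228): deductible already satisfied, so traveler's share is 50% × £228 = £114. Traveler owes £114 (running OOP £5671.50).
Claim 3 (£5677): 50% coinsurance on £5677 = £2838.50. Cost to traveler: £2838.50. OOP to date £8510.
Claim 4 (£8432): deductible already satisfied, so traveler's share is 50% × £8432 = £4216. Adding that to £8510 gives £12726, past the £12650 cap; traveler pays only £12650 − £8510 = £4140.

£4140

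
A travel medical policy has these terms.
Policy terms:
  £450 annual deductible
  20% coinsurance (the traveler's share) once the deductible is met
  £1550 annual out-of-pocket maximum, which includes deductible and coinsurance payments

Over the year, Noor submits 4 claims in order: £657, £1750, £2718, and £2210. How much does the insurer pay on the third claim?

Claim 1 — £657: £450 to deductible, leaving £207; traveler's 20% is £41.40. Traveler owes £491.40 (running OOP £491.40). Plan pays £657 − £491.40 = £165.60.
Claim 2 — £1750: deductible met; 20% of £1750 = £350. Traveler owes £350 (running OOP £841.40). Plan pays £1750 − £350 = £1400.
Claim 3 — £2718: 20% coinsurance on £2718 = £543.60. Traveler owes £543.60 (running OOP £1385). Plan pays £2718 − £543.60 = £2174.40.

£2174.40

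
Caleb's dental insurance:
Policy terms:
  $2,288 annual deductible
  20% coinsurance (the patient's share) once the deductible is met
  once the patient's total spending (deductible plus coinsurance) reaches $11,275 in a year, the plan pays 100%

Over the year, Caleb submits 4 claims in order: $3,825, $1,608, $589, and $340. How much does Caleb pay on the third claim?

$117.80

Claim 1 ($3,825): $2,288 to deductible, leaving $1,537; 20% of $1,537 = $307.40. Cost to patient: $2,595.40. OOP to date $2,595.40.
Claim 2 ($1,608): deductible already satisfied, so patient's share is 20% × $1,608 = $321.60. Patient pays $321.60; OOP now $2,917.
Claim 3 ($589): 20% coinsurance on $589 = $117.80. Cost to patient: $117.80. OOP to date $3,034.80.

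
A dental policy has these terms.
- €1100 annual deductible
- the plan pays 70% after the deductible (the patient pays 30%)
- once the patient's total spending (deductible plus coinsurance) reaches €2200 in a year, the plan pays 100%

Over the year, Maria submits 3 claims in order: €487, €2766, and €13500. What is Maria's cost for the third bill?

€454.10

Bill 1, €487: all of it applies to the deductible. Patient owes €487 (running OOP €487).
Bill 2, €2766: deductible takes €613, €2153 remains; patient's 30% is €645.90. Patient pays €1258.90; OOP now €1745.90.
Bill 3, €13500: deductible already satisfied, so patient's share is 30% × €13500 = €4050. Adding that to €1745.90 gives €5795.90, past the €2200 cap; patient pays only €2200 − €1745.90 = €454.10.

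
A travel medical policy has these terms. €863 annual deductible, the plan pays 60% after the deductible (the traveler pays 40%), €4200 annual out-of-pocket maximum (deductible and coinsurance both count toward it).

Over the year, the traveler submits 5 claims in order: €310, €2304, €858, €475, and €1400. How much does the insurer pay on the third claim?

€514.80

Claim 1 — €310: all of it applies to the deductible. Cost to traveler: €310. OOP to date €310. Insurer: €310 − €310 = €0.
Claim 2 — €2304: deductible takes €553, €1751 remains; 40% of €1751 = €700.40. Traveler owes €1253.40 (running OOP €1563.40). Insurer: €2304 − €1253.40 = €1050.60.
Claim 3 — €858: deductible already satisfied, so traveler's share is 40% × €858 = €343.20. Cost to traveler: €343.20. OOP to date €1906.60. Plan pays €858 − €343.20 = €514.80.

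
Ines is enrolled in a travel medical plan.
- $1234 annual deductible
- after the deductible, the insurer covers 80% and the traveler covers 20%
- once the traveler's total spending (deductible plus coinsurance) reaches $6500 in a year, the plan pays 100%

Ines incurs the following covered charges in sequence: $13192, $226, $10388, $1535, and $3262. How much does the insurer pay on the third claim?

$8310.40

Claim 1 ($13192): $1234 to deductible, leaving $11958; traveler's 20% is $2391.60. Traveler pays $3625.60; OOP now $3625.60. Plan pays $13192 − $3625.60 = $9566.40.
Claim 2 ($226): deductible already satisfied, so traveler's share is 20% × $226 = $45.20. Traveler pays $45.20; OOP now $3670.80. Insurer: $226 − $45.20 = $180.80.
Claim 3 ($10388): deductible met; 20% of $10388 = $2077.60. Traveler owes $2077.60 (running OOP $5748.40). Plan pays $10388 − $2077.60 = $8310.40.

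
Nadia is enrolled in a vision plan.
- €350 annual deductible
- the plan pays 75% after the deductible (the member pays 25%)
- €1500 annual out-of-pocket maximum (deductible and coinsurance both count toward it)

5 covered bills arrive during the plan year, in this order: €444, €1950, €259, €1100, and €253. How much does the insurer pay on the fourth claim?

Bill 1, €444: €350 to deductible, leaving €94; coinsurance €94 × 25% = €23.50. Cost to member: €373.50. OOP to date €373.50. Insurer: €444 − €373.50 = €70.50.
Bill 2, €1950: 25% coinsurance on €1950 = €487.50. Member pays €487.50; OOP now €861. Plan pays €1950 − €487.50 = €1462.50.
Bill 3, €259: deductible met; 25% of €259 = €64.75. Member pays €64.75; OOP now €925.75. Insurer: €259 − €64.75 = €194.25.
Bill 4, €1100: deductible already satisfied, so member's share is 25% × €1100 = €275. Cost to member: €275. OOP to date €1200.75. Plan pays €1100 − €275 = €825.

€825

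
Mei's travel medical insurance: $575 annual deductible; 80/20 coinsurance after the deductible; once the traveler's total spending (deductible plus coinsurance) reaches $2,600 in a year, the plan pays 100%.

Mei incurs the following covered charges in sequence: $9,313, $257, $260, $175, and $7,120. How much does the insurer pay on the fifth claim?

Bill 1, $9,313: $575 to deductible, leaving $8,738; coinsurance $8,738 × 20% = $1,747.60. Traveler owes $2,322.60 (running OOP $2,322.60). Insurer: $9,313 − $2,322.60 = $6,990.40.
Bill 2, $257: deductible met; 20% of $257 = $51.40. Traveler owes $51.40 (running OOP $2,374). Insurer: $257 − $51.40 = $205.60.
Bill 3, $260: deductible met; 20% of $260 = $52. Cost to traveler: $52. OOP to date $2,426. Insurer: $260 − $52 = $208.
Bill 4, $175: deductible already satisfied, so traveler's share is 20% × $175 = $35. Traveler owes $35 (running OOP $2,461). Plan pays $175 − $35 = $140.
Bill 5, $7,120: deductible already satisfied, so traveler's share is 20% × $7,120 = $1,424. That would push OOP to $3,885, over the $2,600 cap, so traveler pays $2,600 − $2,461 = $139. Insurer: $7,120 − $139 = $6,981.

$6,981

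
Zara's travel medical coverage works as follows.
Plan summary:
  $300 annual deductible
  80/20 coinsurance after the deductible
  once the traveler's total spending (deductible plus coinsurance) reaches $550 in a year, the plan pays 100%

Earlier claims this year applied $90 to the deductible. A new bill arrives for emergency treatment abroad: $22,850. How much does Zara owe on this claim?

$460

Remaining deductible: $300 − $90 = $210.
The remaining $22,640 (= $22,850 − $210) moves to coinsurance.
Traveler's 20% share of $22,640 is $4,528.
That puts the traveler's cost at $210 + $4,528 = $4,738 before any cap.
Year-to-date out-of-pocket would reach $90 + $4,738 = $4,828, above the $550 maximum, so the traveler pays only $550 − $90 = $460.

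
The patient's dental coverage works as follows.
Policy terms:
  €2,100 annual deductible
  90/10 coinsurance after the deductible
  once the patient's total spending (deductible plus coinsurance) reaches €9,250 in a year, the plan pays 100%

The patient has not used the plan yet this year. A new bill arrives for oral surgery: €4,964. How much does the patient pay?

Deductible not yet touched, so the first €2,100 of the bill goes to the deductible.
That leaves €4,964 − €2,100 = €2,864 for coinsurance.
Patient's 10% share of €2,864 is €286.40.
Patient responsibility before any cap: €2,100 + €286.40 = €2,386.40.
Cumulative spending €0 + €2,386.40 = €2,386.40 stays under the €9,250 maximum.

€2,386.40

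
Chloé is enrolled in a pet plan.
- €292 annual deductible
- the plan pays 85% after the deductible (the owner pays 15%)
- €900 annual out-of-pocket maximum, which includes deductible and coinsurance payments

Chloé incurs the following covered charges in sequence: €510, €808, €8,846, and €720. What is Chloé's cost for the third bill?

€454.10

#1 (€510): deductible takes €292, €218 remains; owner's 15% is €32.70. Cost to owner: €324.70. OOP to date €324.70.
#2 (€808): deductible met; 15% of €808 = €121.20. Owner pays €121.20; OOP now €445.90.
#3 (€8,846): deductible met; 15% of €8,846 = €1,326.90. Adding that to €445.90 gives €1,772.80, past the €900 cap; owner pays only €900 − €445.90 = €454.10.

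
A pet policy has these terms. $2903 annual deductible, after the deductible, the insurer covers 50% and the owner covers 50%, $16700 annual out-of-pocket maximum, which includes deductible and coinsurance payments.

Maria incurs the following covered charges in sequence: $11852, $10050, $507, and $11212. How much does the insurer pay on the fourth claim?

Claim 1 — $11852: $2903 finishes the deductible; $8949 goes to coinsurance; owner's 50% is $4474.50. Owner pays $7377.50; OOP now $7377.50. Plan pays $11852 − $7377.50 = $4474.50.
Claim 2 — $10050: deductible already satisfied, so owner's share is 50% × $10050 = $5025. Owner owes $5025 (running OOP $12402.50). Insurer: $10050 − $5025 = $5025.
Claim 3 — $507: deductible met; 50% of $507 = $253.50. Owner owes $253.50 (running OOP $12656). Plan pays $507 − $253.50 = $253.50.
Claim 4 — $11212: deductible met; 50% of $11212 = $5606. That would push OOP to $18262, over the $16700 cap, so owner pays $16700 − $12656 = $4044. Insurer: $11212 − $4044 = $7168.

$7168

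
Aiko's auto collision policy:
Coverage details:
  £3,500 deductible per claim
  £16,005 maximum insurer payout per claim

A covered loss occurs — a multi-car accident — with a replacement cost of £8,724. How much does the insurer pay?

£5,224

Subtract the deductible: £8,724 − £3,500 = £5,224.
That's under the £16,005 cap, so the insurer reimburses the full £5,224.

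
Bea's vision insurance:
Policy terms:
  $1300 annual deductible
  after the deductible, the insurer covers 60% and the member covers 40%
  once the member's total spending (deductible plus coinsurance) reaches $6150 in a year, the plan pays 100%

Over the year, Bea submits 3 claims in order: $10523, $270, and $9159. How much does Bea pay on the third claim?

Claim 1 — $10523: $1300 to deductible, leaving $9223; 40% of $9223 = $3689.20. Member pays $4989.20; OOP now $4989.20.
Claim 2 — $270: 40% coinsurance on $270 = $108. Member pays $108; OOP now $5097.20.
Claim 3 — $9159: deductible met; 40% of $9159 = $3663.60. OOP would hit $8760.80 > $6150, so the cap limits the member to $6150 − $5097.20 = $1052.80.

$1052.80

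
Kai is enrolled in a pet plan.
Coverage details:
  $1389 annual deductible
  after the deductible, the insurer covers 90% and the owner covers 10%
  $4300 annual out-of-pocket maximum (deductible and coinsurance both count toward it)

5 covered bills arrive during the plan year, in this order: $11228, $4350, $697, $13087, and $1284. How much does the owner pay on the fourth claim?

$1308.70

Bill 1, $11228: $1389 finishes the deductible; $9839 goes to coinsurance; coinsurance $9839 × 10% = $983.90. Owner pays $2372.90; OOP now $2372.90.
Bill 2, $4350: 10% coinsurance on $4350 = $435. Owner pays $435; OOP now $2807.90.
Bill 3, $697: deductible already satisfied, so owner's share is 10% × $697 = $69.70. Owner pays $69.70; OOP now $2877.60.
Bill 4, $13087: 10% coinsurance on $13087 = $1308.70. Owner owes $1308.70 (running OOP $4186.30).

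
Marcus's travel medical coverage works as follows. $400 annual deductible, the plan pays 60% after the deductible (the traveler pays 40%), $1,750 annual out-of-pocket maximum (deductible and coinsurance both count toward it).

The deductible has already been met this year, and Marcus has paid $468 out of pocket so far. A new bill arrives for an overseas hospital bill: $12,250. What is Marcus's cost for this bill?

The deductible is already satisfied, so the full bill goes to coinsurance.
40% of $12,250 = $4,900 falls to the traveler.
That would bring total out-of-pocket to $5,368, past the $1,750 cap. The traveler is capped at $1,750 − $468 = $1,282 on this claim.

$1,282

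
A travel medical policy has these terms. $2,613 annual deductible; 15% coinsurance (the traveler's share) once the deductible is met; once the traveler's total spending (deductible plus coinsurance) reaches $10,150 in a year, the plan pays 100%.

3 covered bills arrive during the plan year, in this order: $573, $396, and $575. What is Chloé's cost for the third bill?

$575

Claim 1 ($573): entire amount goes to the deductible. Cost to traveler: $573. OOP to date $573.
Claim 2 ($396): fully absorbed by the deductible. Traveler pays $396; OOP now $969.
Claim 3 ($575): fully absorbed by the deductible. Traveler pays $575; OOP now $1,544.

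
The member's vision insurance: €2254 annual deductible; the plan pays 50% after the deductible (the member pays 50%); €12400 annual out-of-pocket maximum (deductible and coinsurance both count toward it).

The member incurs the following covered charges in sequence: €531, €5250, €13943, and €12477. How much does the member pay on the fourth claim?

#1 (€531): all of it applies to the deductible. Member pays €531; OOP now €531.
#2 (€5250): deductible takes €1723, €3527 remains; member's 50% is €1763.50. Member pays €3486.50; OOP now €4017.50.
#3 (€13943): 50% coinsurance on €13943 = €6971.50. Member pays €6971.50; OOP now €10989.
#4 (€12477): deductible already satisfied, so member's share is 50% × €12477 = €6238.50. Adding that to €10989 gives €17227.50, past the €12400 cap; member pays only €12400 − €10989 = €1411.

€1411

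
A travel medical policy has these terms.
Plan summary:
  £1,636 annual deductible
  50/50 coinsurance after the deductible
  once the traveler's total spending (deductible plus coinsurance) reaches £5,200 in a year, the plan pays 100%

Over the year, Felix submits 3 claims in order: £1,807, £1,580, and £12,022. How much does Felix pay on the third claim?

£2,688.50

Bill 1, £1,807: £1,636 to deductible, leaving £171; 50% of £171 = £85.50. Cost to traveler: £1,721.50. OOP to date £1,721.50.
Bill 2, £1,580: deductible already satisfied, so traveler's share is 50% × £1,580 = £790. Traveler owes £790 (running OOP £2,511.50).
Bill 3, £12,022: 50% coinsurance on £12,022 = £6,011. Adding that to £2,511.50 gives £8,522.50, past the £5,200 cap; traveler pays only £5,200 − £2,511.50 = £2,688.50.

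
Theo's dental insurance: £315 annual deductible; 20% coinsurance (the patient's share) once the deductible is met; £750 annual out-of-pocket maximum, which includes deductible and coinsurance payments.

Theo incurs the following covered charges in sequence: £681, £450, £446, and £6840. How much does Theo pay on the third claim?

£89.20

Claim 1 — £681: £315 finishes the deductible; £366 goes to coinsurance; 20% of £366 = £73.20. Cost to patient: £388.20. OOP to date £388.20.
Claim 2 — £450: deductible met; 20% of £450 = £90. Cost to patient: £90. OOP to date £478.20.
Claim 3 — £446: deductible already satisfied, so patient's share is 20% × £446 = £89.20. Cost to patient: £89.20. OOP to date £567.40.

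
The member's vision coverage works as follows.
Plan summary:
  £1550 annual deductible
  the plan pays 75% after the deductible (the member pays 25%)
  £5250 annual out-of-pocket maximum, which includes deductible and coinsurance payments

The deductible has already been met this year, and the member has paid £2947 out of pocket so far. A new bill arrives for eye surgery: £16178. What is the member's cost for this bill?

The deductible is already satisfied, so the full bill goes to coinsurance.
Member's 25% share of £16178 is £4044.50.
That would bring total out-of-pocket to £6991.50, past the £5250 cap. The member is capped at £5250 − £2947 = £2303 on this claim.

£2303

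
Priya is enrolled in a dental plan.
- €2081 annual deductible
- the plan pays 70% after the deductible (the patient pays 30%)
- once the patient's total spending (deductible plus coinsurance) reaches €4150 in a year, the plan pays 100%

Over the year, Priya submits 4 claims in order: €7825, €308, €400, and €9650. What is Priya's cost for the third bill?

Claim 1 — €7825: €2081 to deductible, leaving €5744; 30% of €5744 = €1723.20. Cost to patient: €3804.20. OOP to date €3804.20.
Claim 2 — €308: deductible already satisfied, so patient's share is 30% × €308 = €92.40. Cost to patient: €92.40. OOP to date €3896.60.
Claim 3 — €400: 30% coinsurance on €400 = €120. Cost to patient: €120. OOP to date €4016.60.

€120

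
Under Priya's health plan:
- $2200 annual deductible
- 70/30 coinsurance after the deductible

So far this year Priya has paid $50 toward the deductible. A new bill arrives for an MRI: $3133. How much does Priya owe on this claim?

Deductible still to meet: $2200 − $50 = $2150.
The remaining $983 (= $3133 − $2150) moves to coinsurance.
30% of $983 = $294.90 falls to the patient.
That puts the patient's cost at $2150 + $294.90 = $2444.90.

$2444.90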